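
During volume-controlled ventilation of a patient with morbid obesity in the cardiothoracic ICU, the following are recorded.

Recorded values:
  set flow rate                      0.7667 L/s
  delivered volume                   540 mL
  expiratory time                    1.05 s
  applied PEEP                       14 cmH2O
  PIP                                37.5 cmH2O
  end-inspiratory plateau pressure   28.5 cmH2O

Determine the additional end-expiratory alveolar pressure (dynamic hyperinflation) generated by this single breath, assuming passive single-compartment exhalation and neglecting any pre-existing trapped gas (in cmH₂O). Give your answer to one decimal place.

1.3

R = (PIP − Pplat)/V̇ = (37.5 − 28.5) / 0.7667 = 9.0/0.7667 = 11.739 cmH2O·s/L.
C = Vt/(Pplat − PEEP) = 540.0 / (28.5 − 14) = 540.0/14.5 = 37.241 mL/cmH2O.
τ = R × C = 11.739 × 0.03724 L/cmH2O = 0.4372 s.
Fraction remaining = e^(−Te/τ) = e^(−1.05/0.4372) = 0.09057; trapped volume = 540.0 × 0.09057 = 48.908 mL.
Additional alveolar pressure from trapping ≈ V_trapped / C = 48.908 / 37.241 = 1.313 cmH2O.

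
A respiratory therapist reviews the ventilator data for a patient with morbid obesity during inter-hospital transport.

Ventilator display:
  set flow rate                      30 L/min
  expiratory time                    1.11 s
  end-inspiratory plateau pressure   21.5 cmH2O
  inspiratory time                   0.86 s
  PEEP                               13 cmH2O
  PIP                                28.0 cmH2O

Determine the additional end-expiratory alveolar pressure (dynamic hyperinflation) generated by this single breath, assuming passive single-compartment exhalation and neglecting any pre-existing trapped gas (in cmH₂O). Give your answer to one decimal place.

Flow: 30 L/min ÷ 60 = 0.5 L/s.
Vt = flow × Ti = 0.5 L/s × 0.86 s × 1000 mL/L = 430.0 mL.
R = (PIP − Pplat)/V̇ = (28.0 − 21.5) / 0.5 = 6.5/0.5 = 13.0 cmH2O·s/L.
C = Vt/(Pplat − PEEP) = 430.0 / (21.5 − 13) = 430.0/8.5 = 50.588 mL/cmH2O.
τ = R × C = 13.0 × 0.05059 L/cmH2O = 0.6577 s.
Fraction remaining = e^(−Te/τ) = e^(−1.11/0.6577) = 0.1849; trapped volume = 430.0 × 0.1849 = 79.507 mL.
Additional alveolar pressure from trapping ≈ V_trapped / C = 79.507 / 50.588 = 1.572 cmH2O.

1.6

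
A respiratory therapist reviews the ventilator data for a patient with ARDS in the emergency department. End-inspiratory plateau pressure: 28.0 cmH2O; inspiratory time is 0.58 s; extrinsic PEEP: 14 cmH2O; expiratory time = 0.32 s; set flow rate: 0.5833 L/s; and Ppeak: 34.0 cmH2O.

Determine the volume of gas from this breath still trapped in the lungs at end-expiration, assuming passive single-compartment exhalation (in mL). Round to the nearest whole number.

Vt = flow × Ti = 0.5833 L/s × 0.58 s × 1000 mL/L = 338.31 mL.
R = (PIP − Pplat)/V̇ = (34.0 − 28.0) / 0.5833 = 6.0/0.5833 = 10.286 cmH2O·s/L.
C = Vt/(Pplat − PEEP) = 338.31 / (28.0 − 14) = 338.31/14.0 = 24.165 mL/cmH2O.
τ = R × C = 10.286 × 0.02417 L/cmH2O = 0.2486 s.
Fraction remaining = e^(−Te/τ) = e^(−0.32/0.2486) = 0.276.
Trapped volume = 338.31 × 0.276 = 93.374 mL.

93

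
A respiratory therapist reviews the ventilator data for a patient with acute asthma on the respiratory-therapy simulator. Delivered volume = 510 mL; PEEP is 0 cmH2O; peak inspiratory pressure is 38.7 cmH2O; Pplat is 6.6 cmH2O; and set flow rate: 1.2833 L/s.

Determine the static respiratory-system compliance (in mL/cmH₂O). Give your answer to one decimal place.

Cstat = Vt / (Pplat − PEEP) = 510 / (6.6 − 0) = 510 / 6.6 = 77.273 mL/cmH2O.

77.3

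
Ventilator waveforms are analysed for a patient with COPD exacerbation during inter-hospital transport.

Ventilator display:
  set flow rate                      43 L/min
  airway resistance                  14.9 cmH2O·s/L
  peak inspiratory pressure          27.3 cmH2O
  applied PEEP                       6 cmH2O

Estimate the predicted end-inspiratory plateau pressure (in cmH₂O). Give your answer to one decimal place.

16.6

Flow: 43 L/min ÷ 60 = 0.7167 L/s.
Pplat = PIP − Raw × flow = 27.3 − 14.9 × 0.7167 = 27.3 − 10.679 = 16.621 cmH2O.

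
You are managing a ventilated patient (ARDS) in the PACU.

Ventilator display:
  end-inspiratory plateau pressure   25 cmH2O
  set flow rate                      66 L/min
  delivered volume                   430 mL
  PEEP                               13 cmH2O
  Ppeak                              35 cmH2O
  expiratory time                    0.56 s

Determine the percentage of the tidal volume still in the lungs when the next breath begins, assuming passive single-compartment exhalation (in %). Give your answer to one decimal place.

17.9

Flow: 66 L/min ÷ 60 = 1.1 L/s.
R = (PIP − Pplat)/V̇ = (35 − 25) / 1.1 = 10.0/1.1 = 9.091 cmH2O·s/L.
C = Vt/(Pplat − PEEP) = 430.0 / (25 − 13) = 430.0/12.0 = 35.833 mL/cmH2O.
τ = R × C = 9.091 × 0.03583 L/cmH2O = 0.3257 s.
Fraction remaining at end-expiration = e^(−Te/τ) = e^(−0.56/0.3257) = 0.1792 → 17.92%.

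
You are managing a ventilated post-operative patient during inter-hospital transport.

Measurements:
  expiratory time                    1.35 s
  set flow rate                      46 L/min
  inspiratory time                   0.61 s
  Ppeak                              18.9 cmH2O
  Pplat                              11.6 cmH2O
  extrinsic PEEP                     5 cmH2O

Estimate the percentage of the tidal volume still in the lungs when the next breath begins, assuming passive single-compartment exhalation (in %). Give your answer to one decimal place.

13.5

Flow: 46 L/min ÷ 60 = 0.7667 L/s.
Vt = flow × Ti = 0.7667 L/s × 0.61 s × 1000 mL/L = 467.69 mL.
R = (PIP − Pplat)/V̇ = (18.9 − 11.6) / 0.7667 = 7.3/0.7667 = 9.521 cmH2O·s/L.
C = Vt/(Pplat − PEEP) = 467.69 / (11.6 − 5) = 467.69/6.6 = 70.862 mL/cmH2O.
τ = R × C = 9.521 × 0.07086 L/cmH2O = 0.6747 s.
Fraction remaining at end-expiration = e^(−Te/τ) = e^(−1.35/0.6747) = 0.1352 → 13.52%.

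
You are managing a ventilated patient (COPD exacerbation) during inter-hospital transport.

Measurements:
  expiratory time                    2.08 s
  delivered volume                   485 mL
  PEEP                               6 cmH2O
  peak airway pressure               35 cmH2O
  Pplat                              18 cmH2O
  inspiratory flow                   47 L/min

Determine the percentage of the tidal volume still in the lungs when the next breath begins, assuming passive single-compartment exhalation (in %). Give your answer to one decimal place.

Flow: 47 L/min ÷ 60 = 0.7833 L/s.
R = (PIP − Pplat)/V̇ = (35 − 18) / 0.7833 = 17.0/0.7833 = 21.703 cmH2O·s/L.
C = Vt/(Pplat − PEEP) = 485.0 / (18 − 6) = 485.0/12.0 = 40.417 mL/cmH2O.
τ = R × C = 21.703 × 0.04042 L/cmH2O = 0.8772 s.
Fraction remaining at end-expiration = e^(−Te/τ) = e^(−2.08/0.8772) = 0.09337 → 9.337%.

9.3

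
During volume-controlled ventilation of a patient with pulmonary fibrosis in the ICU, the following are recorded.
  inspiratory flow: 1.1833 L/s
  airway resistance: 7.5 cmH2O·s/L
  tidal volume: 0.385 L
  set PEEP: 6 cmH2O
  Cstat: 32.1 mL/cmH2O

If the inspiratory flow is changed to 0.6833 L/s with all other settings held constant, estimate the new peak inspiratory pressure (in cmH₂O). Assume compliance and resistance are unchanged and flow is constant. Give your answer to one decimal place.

23.1

PIP = Vt/C + R·V̇ + PEEP (constant-flow equation of motion).
Only the resistive term changes: ΔPIP = R × ΔV̇ = 7.5 × (0.6833 − 1.1833) = 7.5 × -0.5 = -3.75 cmH2O.
Original PIP = 385/32.1 + 7.5×1.1833 + 6 = 26.869 cmH2O; new PIP = 26.869 + (-3.75) = 23.119 cmH2O.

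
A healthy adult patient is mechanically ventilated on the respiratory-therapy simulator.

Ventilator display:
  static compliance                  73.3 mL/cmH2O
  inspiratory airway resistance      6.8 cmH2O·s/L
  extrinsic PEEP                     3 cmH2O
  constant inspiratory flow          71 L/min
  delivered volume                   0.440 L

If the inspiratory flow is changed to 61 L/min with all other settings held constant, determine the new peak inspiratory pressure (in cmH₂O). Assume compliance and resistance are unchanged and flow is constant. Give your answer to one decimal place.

15.9

Flow: 71 L/min ÷ 60 = 1.1833 L/s.
New flow: 61 L/min ÷ 60 = 1.0167 L/s.
PIP = Vt/C + R·V̇ + PEEP (constant-flow equation of motion).
Only the resistive term changes: ΔPIP = R × ΔV̇ = 6.8 × (1.0167 − 1.1833) = 6.8 × -0.1666 = -1.133 cmH2O.
Original PIP = 440/73.3 + 6.8×1.1833 + 3 = 17.049 cmH2O; new PIP = 17.049 + (-1.133) = 15.916 cmH2O.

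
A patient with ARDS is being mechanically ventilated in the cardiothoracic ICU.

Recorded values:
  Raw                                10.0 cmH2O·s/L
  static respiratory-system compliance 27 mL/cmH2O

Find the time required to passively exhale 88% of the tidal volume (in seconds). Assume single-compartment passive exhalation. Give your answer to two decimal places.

τ = R × C = 10.0 × 27 mL/cmH2O = 10.0 × 0.027 L/cmH2O = 0.27 s.
Exhaled fraction f = 1 − e^(−t/τ) → t = −τ·ln(1 − f) = −0.27·ln(0.12) = 0.5725 s.

0.57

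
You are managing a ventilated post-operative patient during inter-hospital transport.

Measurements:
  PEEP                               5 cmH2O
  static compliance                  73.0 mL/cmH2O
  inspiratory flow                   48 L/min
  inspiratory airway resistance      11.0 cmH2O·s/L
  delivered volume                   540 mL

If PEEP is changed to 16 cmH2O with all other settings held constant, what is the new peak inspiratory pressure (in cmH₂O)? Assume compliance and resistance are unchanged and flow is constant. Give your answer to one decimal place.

32.2

Flow: 48 L/min ÷ 60 = 0.8 L/s.
PIP = Vt/C + R·V̇ + PEEP (constant-flow equation of motion).
Only the baseline term changes: ΔPIP = ΔPEEP = 16 − 5 = 11.0 cmH2O.
Original PIP = 540/73.0 + 11.0×0.8 + 5 = 21.197 cmH2O; new PIP = 21.197 + (11.0) = 32.197 cmH2O.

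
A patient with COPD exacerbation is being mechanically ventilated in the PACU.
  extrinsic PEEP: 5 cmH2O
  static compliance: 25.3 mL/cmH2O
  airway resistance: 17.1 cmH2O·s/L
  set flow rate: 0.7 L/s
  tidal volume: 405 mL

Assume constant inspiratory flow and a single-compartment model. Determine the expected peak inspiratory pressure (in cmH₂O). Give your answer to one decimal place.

33.0

Equation of motion (constant flow): PIP = Vt/C + R·V̇ + PEEP.
PIP = 405/25.3 + 17.1×0.7 + 5 = 16.008 + 11.97 + 5 = 32.978 cmH2O.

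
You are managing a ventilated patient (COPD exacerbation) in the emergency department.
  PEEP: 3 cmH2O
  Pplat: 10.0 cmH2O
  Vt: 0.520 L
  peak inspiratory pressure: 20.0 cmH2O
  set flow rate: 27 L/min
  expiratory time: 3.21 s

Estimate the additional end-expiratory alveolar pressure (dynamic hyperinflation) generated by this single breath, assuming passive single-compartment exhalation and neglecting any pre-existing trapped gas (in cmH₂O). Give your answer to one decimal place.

1.0

Flow: 27 L/min ÷ 60 = 0.45 L/s.
R = (PIP − Pplat)/V̇ = (20.0 − 10.0) / 0.45 = 10.0/0.45 = 22.222 cmH2O·s/L.
C = Vt/(Pplat − PEEP) = 520.0 / (10.0 − 3) = 520.0/7.0 = 74.286 mL/cmH2O.
τ = R × C = 22.222 × 0.07429 L/cmH2O = 1.651 s.
Fraction remaining = e^(−Te/τ) = e^(−3.21/1.651) = 0.1431; trapped volume = 520.0 × 0.1431 = 74.412 mL.
Additional alveolar pressure from trapping ≈ V_trapped / C = 74.412 / 74.286 = 1.002 cmH2O.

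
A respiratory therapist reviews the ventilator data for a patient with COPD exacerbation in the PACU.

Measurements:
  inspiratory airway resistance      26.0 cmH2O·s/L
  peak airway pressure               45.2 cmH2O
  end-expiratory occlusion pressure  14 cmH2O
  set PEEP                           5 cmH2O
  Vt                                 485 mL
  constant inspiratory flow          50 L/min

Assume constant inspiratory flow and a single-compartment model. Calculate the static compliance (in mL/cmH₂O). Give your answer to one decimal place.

50.9

Flow: 50 L/min ÷ 60 = 0.8333 L/s.
Total PEEP = 14 cmH2O (set 5 + intrinsic 9); this is the baseline alveolar pressure.
Equation of motion (constant flow): PIP = Vt/C + R·V̇ + PEEP.
Vt/C = PIP − R·V̇ − PEEP = 45.2 − 26.0×0.8333 − 14 = 45.2 − 21.666 − 14 = 9.534 cmH2O.
C = Vt / 9.534 = 485 / 9.534 = 50.871 mL/cmH2O.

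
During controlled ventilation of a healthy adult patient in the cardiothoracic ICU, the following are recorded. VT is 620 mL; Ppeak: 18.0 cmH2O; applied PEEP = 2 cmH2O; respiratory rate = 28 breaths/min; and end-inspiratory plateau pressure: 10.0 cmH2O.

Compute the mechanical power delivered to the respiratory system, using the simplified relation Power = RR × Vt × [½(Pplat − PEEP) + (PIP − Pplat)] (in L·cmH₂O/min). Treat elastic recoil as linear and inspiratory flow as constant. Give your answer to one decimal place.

208.3

Per-breath work = Vt × [½(Pplat−PEEP) + (PIP−Pplat)] = 0.620 × [0.5×8.0 + 8.0] = 0.620 × 12.0 = 7.44 L·cmH2O.
Power = 28 × 7.44 = 208.32 L·cmH2O/min.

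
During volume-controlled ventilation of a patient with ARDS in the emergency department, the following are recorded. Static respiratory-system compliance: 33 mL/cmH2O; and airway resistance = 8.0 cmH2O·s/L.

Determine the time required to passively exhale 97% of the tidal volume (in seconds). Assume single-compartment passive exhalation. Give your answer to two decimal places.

0.93

τ = R × C = 8.0 × 33 mL/cmH2O = 8.0 × 0.033 L/cmH2O = 0.264 s.
Exhaled fraction f = 1 − e^(−t/τ) → t = −τ·ln(1 − f) = −0.264·ln(0.03) = 0.9257 s.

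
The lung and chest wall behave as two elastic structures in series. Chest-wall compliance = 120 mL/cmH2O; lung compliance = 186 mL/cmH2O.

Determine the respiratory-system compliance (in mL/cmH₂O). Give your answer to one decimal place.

72.9

Lung and chest wall are elastances in series: 1/Crs = 1/CL + 1/Ccw.
1/Crs = 1/186 + 1/120 = 0.01371.
Crs = 72.939 mL/cmH2O.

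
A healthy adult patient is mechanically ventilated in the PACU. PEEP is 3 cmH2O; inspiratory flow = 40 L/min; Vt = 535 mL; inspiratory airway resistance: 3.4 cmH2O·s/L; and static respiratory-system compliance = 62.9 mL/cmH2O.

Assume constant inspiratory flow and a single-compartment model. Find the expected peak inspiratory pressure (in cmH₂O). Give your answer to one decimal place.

13.8

Flow: 40 L/min ÷ 60 = 0.6667 L/s.
Equation of motion (constant flow): PIP = Vt/C + R·V̇ + PEEP.
PIP = 535/62.9 + 3.4×0.6667 + 3 = 8.506 + 2.267 + 3 = 13.773 cmH2O.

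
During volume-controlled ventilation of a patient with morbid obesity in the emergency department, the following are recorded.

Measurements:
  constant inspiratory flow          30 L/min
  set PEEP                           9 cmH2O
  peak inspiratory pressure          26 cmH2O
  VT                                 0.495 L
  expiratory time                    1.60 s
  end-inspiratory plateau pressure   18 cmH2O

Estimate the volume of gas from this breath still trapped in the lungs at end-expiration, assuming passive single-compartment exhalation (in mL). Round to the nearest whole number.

Flow: 30 L/min ÷ 60 = 0.5 L/s.
R = (PIP − Pplat)/V̇ = (26 − 18) / 0.5 = 8.0/0.5 = 16.0 cmH2O·s/L.
C = Vt/(Pplat − PEEP) = 495.0 / (18 − 9) = 495.0/9.0 = 55.0 mL/cmH2O.
τ = R × C = 16.0 × 0.055 L/cmH2O = 0.88 s.
Fraction remaining = e^(−Te/τ) = e^(−1.60/0.88) = 0.1623.
Trapped volume = 495.0 × 0.1623 = 80.339 mL.

80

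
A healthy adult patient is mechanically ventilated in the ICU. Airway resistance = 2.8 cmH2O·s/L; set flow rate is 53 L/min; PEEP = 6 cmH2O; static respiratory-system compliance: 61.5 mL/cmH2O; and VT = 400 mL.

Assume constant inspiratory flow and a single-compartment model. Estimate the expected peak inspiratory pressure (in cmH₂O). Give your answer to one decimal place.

Flow: 53 L/min ÷ 60 = 0.8833 L/s.
Equation of motion (constant flow): PIP = Vt/C + R·V̇ + PEEP.
PIP = 400/61.5 + 2.8×0.8833 + 6 = 6.504 + 2.473 + 6 = 14.977 cmH2O.

15.0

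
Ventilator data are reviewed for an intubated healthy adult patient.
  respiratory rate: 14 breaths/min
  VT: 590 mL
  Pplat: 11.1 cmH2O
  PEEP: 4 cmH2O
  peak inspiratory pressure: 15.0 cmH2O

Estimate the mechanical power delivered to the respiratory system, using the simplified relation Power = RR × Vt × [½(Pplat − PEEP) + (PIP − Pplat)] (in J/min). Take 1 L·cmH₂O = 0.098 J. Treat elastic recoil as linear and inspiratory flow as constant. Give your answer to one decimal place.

6.0

Per-breath work = Vt × [½(Pplat−PEEP) + (PIP−Pplat)] = 0.590 × [0.5×7.1 + 3.9] = 0.590 × 7.45 = 4.396 L·cmH2O.
Power = 14 × 4.396 = 61.544 L·cmH2O/min.
× 0.098 J/(L·cmH2O) → 6.031 J/min.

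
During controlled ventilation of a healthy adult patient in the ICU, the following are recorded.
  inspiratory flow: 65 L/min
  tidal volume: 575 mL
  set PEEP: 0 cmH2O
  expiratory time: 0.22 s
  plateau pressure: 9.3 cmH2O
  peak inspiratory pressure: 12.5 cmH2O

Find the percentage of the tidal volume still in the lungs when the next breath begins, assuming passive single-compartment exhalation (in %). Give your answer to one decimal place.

30.0

Flow: 65 L/min ÷ 60 = 1.0833 L/s.
R = (PIP − Pplat)/V̇ = (12.5 − 9.3) / 1.0833 = 3.2/1.0833 = 2.954 cmH2O·s/L.
C = Vt/(Pplat − PEEP) = 575.0 / (9.3 − 0) = 575.0/9.3 = 61.828 mL/cmH2O.
τ = R × C = 2.954 × 0.06183 L/cmH2O = 0.1826 s.
Fraction remaining at end-expiration = e^(−Te/τ) = e^(−0.22/0.1826) = 0.2997 → 29.97%.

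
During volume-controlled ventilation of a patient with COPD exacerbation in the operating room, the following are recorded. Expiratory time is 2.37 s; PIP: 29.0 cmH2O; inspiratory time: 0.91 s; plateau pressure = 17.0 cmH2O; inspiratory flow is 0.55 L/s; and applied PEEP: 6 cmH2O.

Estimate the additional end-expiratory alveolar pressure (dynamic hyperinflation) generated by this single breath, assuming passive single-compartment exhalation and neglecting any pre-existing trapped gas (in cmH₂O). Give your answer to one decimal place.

Vt = flow × Ti = 0.55 L/s × 0.91 s × 1000 mL/L = 500.5 mL.
R = (PIP − Pplat)/V̇ = (29.0 − 17.0) / 0.55 = 12.0/0.55 = 21.818 cmH2O·s/L.
C = Vt/(Pplat − PEEP) = 500.5 / (17.0 − 6) = 500.5/11.0 = 45.5 mL/cmH2O.
τ = R × C = 21.818 × 0.0455 L/cmH2O = 0.9927 s.
Fraction remaining = e^(−Te/τ) = e^(−2.37/0.9927) = 0.09187; trapped volume = 500.5 × 0.09187 = 45.981 mL.
Additional alveolar pressure from trapping ≈ V_trapped / C = 45.981 / 45.5 = 1.011 cmH2O.

1.0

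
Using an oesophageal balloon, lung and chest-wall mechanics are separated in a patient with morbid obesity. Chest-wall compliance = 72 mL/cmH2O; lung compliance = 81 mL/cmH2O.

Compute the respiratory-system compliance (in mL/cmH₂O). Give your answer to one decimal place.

Lung and chest wall are elastances in series: 1/Crs = 1/CL + 1/Ccw.
1/Crs = 1/81 + 1/72 = 0.02623.
Crs = 38.124 mL/cmH2O.

38.1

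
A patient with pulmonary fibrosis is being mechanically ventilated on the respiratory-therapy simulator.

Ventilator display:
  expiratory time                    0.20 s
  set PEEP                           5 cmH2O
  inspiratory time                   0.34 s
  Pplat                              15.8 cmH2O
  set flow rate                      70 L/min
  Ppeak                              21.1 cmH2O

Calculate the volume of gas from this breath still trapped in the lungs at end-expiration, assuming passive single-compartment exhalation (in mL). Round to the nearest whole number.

120

Flow: 70 L/min ÷ 60 = 1.1667 L/s.
Vt = flow × Ti = 1.1667 L/s × 0.34 s × 1000 mL/L = 396.68 mL.
R = (PIP − Pplat)/V̇ = (21.1 − 15.8) / 1.1667 = 5.3/1.1667 = 4.543 cmH2O·s/L.
C = Vt/(Pplat − PEEP) = 396.68 / (15.8 − 5) = 396.68/10.8 = 36.73 mL/cmH2O.
τ = R × C = 4.543 × 0.03673 L/cmH2O = 0.1669 s.
Fraction remaining = e^(−Te/τ) = e^(−0.20/0.1669) = 0.3017.
Trapped volume = 396.68 × 0.3017 = 119.68 mL.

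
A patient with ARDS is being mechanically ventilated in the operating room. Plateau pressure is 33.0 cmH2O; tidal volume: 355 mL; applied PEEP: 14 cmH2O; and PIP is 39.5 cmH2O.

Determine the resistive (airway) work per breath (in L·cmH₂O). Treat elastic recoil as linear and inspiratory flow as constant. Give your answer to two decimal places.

With constant inspiratory flow the resistive pressure is constant at PIP − Pplat = 39.5 − 33.0 = 6.5 cmH2O, so resistive work = 6.5 × 0.355 = 2.308 L·cmH2O.

2.31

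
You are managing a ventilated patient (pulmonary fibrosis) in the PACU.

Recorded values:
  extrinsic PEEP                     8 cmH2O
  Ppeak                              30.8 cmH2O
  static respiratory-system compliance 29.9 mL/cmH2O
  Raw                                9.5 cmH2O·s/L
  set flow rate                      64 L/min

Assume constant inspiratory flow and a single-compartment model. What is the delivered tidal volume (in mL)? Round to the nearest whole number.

Flow: 64 L/min ÷ 60 = 1.0667 L/s.
Equation of motion (constant flow): PIP = Vt/C + R·V̇ + PEEP.
Vt/C = PIP − R·V̇ − PEEP = 30.8 − 10.134 − 8 = 12.666 cmH2O.
Vt = C × 12.666 = 29.9 × 12.666 = 378.71 mL.

379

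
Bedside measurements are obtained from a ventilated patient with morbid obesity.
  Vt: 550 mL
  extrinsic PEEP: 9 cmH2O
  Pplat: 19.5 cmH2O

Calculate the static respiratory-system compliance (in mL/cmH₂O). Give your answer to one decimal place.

52.4

Cstat = Vt / (Pplat − PEEP) = 550 / (19.5 − 9) = 550 / 10.5 = 52.381 mL/cmH2O.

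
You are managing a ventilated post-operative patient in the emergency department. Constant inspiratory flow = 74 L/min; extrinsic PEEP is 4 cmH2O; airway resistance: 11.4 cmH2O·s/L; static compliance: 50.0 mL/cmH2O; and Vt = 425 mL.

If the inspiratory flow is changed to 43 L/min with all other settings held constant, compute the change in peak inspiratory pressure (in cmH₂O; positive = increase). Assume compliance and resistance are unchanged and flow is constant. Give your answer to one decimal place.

-5.9

Flow: 74 L/min ÷ 60 = 1.2333 L/s.
New flow: 43 L/min ÷ 60 = 0.7167 L/s.
PIP = Vt/C + R·V̇ + PEEP (constant-flow equation of motion).
Only the resistive term changes: ΔPIP = R × ΔV̇ = 11.4 × (0.7167 − 1.2333) = 11.4 × -0.5166 = -5.889 cmH2O.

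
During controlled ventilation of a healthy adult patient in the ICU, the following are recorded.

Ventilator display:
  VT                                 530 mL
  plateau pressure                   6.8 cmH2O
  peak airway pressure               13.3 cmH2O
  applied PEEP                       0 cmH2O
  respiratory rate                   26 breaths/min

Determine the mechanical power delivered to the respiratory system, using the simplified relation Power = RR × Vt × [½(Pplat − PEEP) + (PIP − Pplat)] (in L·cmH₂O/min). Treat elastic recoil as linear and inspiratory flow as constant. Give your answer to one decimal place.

Per-breath work = Vt × [½(Pplat−PEEP) + (PIP−Pplat)] = 0.530 × [0.5×6.8 + 6.5] = 0.530 × 9.9 = 5.247 L·cmH2O.
Power = 26 × 5.247 = 136.42 L·cmH2O/min.

136.4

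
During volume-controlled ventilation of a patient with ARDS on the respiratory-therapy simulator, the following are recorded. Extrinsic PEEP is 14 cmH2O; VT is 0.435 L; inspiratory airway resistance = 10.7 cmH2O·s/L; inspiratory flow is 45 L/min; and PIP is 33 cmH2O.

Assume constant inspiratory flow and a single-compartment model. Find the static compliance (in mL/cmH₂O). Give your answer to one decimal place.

Flow: 45 L/min ÷ 60 = 0.75 L/s.
Equation of motion (constant flow): PIP = Vt/C + R·V̇ + PEEP.
Vt/C = PIP − R·V̇ − PEEP = 33 − 10.7×0.75 − 14 = 33 − 8.025 − 14 = 10.975 cmH2O.
C = Vt / 10.975 = 435 / 10.975 = 39.636 mL/cmH2O.

39.6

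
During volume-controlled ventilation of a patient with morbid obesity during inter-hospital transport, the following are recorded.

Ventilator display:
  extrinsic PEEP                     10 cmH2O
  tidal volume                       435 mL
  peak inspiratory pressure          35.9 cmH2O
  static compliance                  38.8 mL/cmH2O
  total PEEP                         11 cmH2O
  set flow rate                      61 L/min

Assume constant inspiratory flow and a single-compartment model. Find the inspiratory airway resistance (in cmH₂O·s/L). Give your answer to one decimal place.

13.5

Flow: 61 L/min ÷ 60 = 1.0167 L/s.
Total PEEP = 11 cmH2O (set 10 + intrinsic 1); this is the baseline alveolar pressure.
Equation of motion (constant flow): PIP = Vt/C + R·V̇ + PEEP.
R·V̇ = PIP − Vt/C − PEEP = 35.9 − 435/38.8 − 11 = 35.9 − 11.211 − 11 = 13.689 cmH2O.
R = 13.689 / 1.0167 = 13.464 cmH2O·s/L.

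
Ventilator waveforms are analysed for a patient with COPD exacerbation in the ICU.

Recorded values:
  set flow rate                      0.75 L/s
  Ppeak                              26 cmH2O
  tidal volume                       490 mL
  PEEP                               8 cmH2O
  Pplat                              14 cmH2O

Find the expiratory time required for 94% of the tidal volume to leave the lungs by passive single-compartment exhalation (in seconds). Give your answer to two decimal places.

R = (PIP − Pplat)/V̇ = (26 − 14) / 0.75 = 12.0/0.75 = 16.0 cmH2O·s/L.
C = Vt/(Pplat − PEEP) = 490.0 / (14 − 8) = 490.0/6.0 = 81.667 mL/cmH2O.
τ = R × C = 16.0 × 0.08167 L/cmH2O = 1.307 s.
t = −τ·ln(1 − 0.94) = −1.307·ln(0.06) = 3.677 s.

3.68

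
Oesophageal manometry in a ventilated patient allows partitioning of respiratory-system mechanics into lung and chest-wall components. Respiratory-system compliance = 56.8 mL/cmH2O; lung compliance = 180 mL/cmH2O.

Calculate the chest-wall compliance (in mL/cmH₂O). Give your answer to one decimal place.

1/Ccw = 1/Crs − 1/CL.
1/Ccw = 1/56.8 − 1/180 = 0.01205.
Ccw = 82.988 mL/cmH2O.

83.0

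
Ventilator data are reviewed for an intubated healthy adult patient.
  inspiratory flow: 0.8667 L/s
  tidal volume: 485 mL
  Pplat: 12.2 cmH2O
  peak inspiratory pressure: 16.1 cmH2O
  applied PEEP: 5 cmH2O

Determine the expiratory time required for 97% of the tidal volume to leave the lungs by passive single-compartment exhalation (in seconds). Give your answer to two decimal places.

R = (PIP − Pplat)/V̇ = (16.1 − 12.2) / 0.8667 = 3.9/0.8667 = 4.5 cmH2O·s/L.
C = Vt/(Pplat − PEEP) = 485.0 / (12.2 − 5) = 485.0/7.2 = 67.361 mL/cmH2O.
τ = R × C = 4.5 × 0.06736 L/cmH2O = 0.3031 s.
t = −τ·ln(1 − 0.97) = −0.3031·ln(0.03) = 1.063 s.

1.06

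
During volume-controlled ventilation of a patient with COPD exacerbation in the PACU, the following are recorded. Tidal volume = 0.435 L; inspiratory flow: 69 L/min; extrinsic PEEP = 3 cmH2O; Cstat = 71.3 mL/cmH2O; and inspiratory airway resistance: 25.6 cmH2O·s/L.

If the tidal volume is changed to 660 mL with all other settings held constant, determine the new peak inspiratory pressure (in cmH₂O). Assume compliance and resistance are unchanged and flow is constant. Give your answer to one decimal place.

41.7

Flow: 69 L/min ÷ 60 = 1.15 L/s.
PIP = Vt/C + R·V̇ + PEEP (constant-flow equation of motion).
Only the elastic term changes: ΔPIP = ΔVt / C = (660 − 435) / 71.3 = 3.156 cmH2O.
Original PIP = 435/71.3 + 25.6×1.15 + 3 = 38.541 cmH2O; new PIP = 38.541 + (3.156) = 41.697 cmH2O.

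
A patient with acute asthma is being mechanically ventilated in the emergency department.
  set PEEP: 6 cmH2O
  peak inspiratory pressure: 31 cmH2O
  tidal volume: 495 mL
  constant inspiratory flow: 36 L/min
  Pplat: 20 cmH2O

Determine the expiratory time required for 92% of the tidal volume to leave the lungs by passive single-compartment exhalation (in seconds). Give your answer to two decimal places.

Flow: 36 L/min ÷ 60 = 0.6 L/s.
R = (PIP − Pplat)/V̇ = (31 − 20) / 0.6 = 11.0/0.6 = 18.333 cmH2O·s/L.
C = Vt/(Pplat − PEEP) = 495.0 / (20 − 6) = 495.0/14.0 = 35.357 mL/cmH2O.
τ = R × C = 18.333 × 0.03536 L/cmH2O = 0.6483 s.
t = −τ·ln(1 − 0.92) = −0.6483·ln(0.08) = 1.637 s.

1.64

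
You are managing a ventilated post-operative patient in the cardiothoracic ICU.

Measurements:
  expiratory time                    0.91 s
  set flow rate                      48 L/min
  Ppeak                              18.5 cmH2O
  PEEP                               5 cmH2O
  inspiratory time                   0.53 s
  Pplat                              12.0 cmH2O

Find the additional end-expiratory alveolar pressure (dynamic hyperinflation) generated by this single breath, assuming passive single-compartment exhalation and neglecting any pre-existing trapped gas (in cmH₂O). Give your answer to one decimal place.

1.1

Flow: 48 L/min ÷ 60 = 0.8 L/s.
Vt = flow × Ti = 0.8 L/s × 0.53 s × 1000 mL/L = 424.0 mL.
R = (PIP − Pplat)/V̇ = (18.5 − 12.0) / 0.8 = 6.5/0.8 = 8.125 cmH2O·s/L.
C = Vt/(Pplat − PEEP) = 424.0 / (12.0 − 5) = 424.0/7.0 = 60.571 mL/cmH2O.
τ = R × C = 8.125 × 0.06057 L/cmH2O = 0.4921 s.
Fraction remaining = e^(−Te/τ) = e^(−0.91/0.4921) = 0.1574; trapped volume = 424.0 × 0.1574 = 66.738 mL.
Additional alveolar pressure from trapping ≈ V_trapped / C = 66.738 / 60.571 = 1.102 cmH2O.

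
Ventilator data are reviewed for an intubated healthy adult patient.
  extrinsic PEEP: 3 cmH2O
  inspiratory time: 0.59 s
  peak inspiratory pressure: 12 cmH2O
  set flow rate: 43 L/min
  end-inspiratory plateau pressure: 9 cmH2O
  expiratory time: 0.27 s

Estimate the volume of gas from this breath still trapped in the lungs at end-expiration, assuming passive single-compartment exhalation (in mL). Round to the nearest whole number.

169

Flow: 43 L/min ÷ 60 = 0.7167 L/s.
Vt = flow × Ti = 0.7167 L/s × 0.59 s × 1000 mL/L = 422.85 mL.
R = (PIP − Pplat)/V̇ = (12 − 9) / 0.7167 = 3.0/0.7167 = 4.186 cmH2O·s/L.
C = Vt/(Pplat − PEEP) = 422.85 / (9 − 3) = 422.85/6.0 = 70.475 mL/cmH2O.
τ = R × C = 4.186 × 0.07048 L/cmH2O = 0.295 s.
Fraction remaining = e^(−Te/τ) = e^(−0.27/0.295) = 0.4004.
Trapped volume = 422.85 × 0.4004 = 169.31 mL.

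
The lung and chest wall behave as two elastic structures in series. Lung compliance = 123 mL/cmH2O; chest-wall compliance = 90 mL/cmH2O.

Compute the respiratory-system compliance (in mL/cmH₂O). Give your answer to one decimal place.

Lung and chest wall are elastances in series: 1/Crs = 1/CL + 1/Ccw.
1/Crs = 1/123 + 1/90 = 0.01924.
Crs = 51.975 mL/cmH2O.

52.0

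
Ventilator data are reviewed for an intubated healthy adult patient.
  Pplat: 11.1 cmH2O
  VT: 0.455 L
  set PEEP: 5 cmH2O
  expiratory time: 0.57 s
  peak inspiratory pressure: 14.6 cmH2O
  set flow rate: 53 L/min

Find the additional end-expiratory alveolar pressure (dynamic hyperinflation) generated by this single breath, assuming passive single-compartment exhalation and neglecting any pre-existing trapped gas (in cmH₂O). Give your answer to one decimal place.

Flow: 53 L/min ÷ 60 = 0.8833 L/s.
R = (PIP − Pplat)/V̇ = (14.6 − 11.1) / 0.8833 = 3.5/0.8833 = 3.962 cmH2O·s/L.
C = Vt/(Pplat − PEEP) = 455.0 / (11.1 − 5) = 455.0/6.1 = 74.59 mL/cmH2O.
τ = R × C = 3.962 × 0.07459 L/cmH2O = 0.2955 s.
Fraction remaining = e^(−Te/τ) = e^(−0.57/0.2955) = 0.1453; trapped volume = 455.0 × 0.1453 = 66.112 mL.
Additional alveolar pressure from trapping ≈ V_trapped / C = 66.112 / 74.59 = 0.8863 cmH2O.

0.9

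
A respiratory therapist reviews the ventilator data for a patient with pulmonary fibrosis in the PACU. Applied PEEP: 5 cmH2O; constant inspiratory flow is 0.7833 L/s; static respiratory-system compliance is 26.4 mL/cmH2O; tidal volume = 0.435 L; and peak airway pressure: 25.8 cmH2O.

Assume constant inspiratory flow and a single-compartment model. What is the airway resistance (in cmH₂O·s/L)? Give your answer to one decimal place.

5.5

Equation of motion (constant flow): PIP = Vt/C + R·V̇ + PEEP.
R·V̇ = PIP − Vt/C − PEEP = 25.8 − 435/26.4 − 5 = 25.8 − 16.477 − 5 = 4.323 cmH2O.
R = 4.323 / 0.7833 = 5.519 cmH2O·s/L.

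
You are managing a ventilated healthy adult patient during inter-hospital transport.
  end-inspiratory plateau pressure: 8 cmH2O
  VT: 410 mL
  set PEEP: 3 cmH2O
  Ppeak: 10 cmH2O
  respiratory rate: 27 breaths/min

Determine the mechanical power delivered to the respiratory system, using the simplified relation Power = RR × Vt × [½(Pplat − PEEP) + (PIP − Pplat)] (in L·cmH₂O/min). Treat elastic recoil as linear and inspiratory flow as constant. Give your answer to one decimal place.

49.8

Per-breath work = Vt × [½(Pplat−PEEP) + (PIP−Pplat)] = 0.410 × [0.5×5.0 + 2.0] = 0.410 × 4.5 = 1.845 L·cmH2O.
Power = 27 × 1.845 = 49.815 L·cmH2O/min.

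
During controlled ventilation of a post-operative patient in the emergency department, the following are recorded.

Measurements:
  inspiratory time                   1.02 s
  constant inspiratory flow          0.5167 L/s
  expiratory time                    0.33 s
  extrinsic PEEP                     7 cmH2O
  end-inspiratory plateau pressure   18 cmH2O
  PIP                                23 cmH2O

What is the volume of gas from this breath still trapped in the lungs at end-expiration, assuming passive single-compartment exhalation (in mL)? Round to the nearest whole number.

Vt = flow × Ti = 0.5167 L/s × 1.02 s × 1000 mL/L = 527.03 mL.
R = (PIP − Pplat)/V̇ = (23 − 18) / 0.5167 = 5.0/0.5167 = 9.677 cmH2O·s/L.
C = Vt/(Pplat − PEEP) = 527.03 / (18 − 7) = 527.03/11.0 = 47.912 mL/cmH2O.
τ = R × C = 9.677 × 0.04791 L/cmH2O = 0.4636 s.
Fraction remaining = e^(−Te/τ) = e^(−0.33/0.4636) = 0.4907.
Trapped volume = 527.03 × 0.4907 = 258.61 mL.

259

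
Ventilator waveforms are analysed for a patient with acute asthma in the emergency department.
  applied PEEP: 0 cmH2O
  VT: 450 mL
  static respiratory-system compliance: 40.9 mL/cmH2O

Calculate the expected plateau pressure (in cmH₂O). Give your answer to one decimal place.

Pplat = PEEP + Vt / Cstat = 0 + 450 / 40.9 = 0 + 11.002 = 11.002 cmH2O.

11.0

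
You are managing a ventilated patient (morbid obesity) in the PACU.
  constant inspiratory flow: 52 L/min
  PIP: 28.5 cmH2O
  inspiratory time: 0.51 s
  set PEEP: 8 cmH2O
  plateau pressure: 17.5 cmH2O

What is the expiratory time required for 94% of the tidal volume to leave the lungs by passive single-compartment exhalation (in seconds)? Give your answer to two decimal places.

Flow: 52 L/min ÷ 60 = 0.8667 L/s.
Vt = flow × Ti = 0.8667 L/s × 0.51 s × 1000 mL/L = 442.02 mL.
R = (PIP − Pplat)/V̇ = (28.5 − 17.5) / 0.8667 = 11.0/0.8667 = 12.692 cmH2O·s/L.
C = Vt/(Pplat − PEEP) = 442.02 / (17.5 − 8) = 442.02/9.5 = 46.528 mL/cmH2O.
τ = R × C = 12.692 × 0.04653 L/cmH2O = 0.5906 s.
t = −τ·ln(1 − 0.94) = −0.5906·ln(0.06) = 1.662 s.

1.66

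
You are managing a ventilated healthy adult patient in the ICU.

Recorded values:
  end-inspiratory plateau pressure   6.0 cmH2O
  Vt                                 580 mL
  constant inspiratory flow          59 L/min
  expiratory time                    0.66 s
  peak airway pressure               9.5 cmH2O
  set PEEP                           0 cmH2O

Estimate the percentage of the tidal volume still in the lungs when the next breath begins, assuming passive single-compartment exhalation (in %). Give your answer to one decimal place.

14.7

Flow: 59 L/min ÷ 60 = 0.9833 L/s.
R = (PIP − Pplat)/V̇ = (9.5 − 6.0) / 0.9833 = 3.5/0.9833 = 3.559 cmH2O·s/L.
C = Vt/(Pplat − PEEP) = 580.0 / (6.0 − 0) = 580.0/6.0 = 96.667 mL/cmH2O.
τ = R × C = 3.559 × 0.09667 L/cmH2O = 0.344 s.
Fraction remaining at end-expiration = e^(−Te/τ) = e^(−0.66/0.344) = 0.1468 → 14.68%.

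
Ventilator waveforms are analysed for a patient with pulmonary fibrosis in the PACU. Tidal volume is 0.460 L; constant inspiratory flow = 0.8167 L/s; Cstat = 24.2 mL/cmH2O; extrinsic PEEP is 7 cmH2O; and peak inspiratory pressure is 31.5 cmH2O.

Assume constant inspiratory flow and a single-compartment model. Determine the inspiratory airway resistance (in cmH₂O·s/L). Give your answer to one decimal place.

Equation of motion (constant flow): PIP = Vt/C + R·V̇ + PEEP.
R·V̇ = PIP − Vt/C − PEEP = 31.5 − 460/24.2 − 7 = 31.5 − 19.008 − 7 = 5.492 cmH2O.
R = 5.492 / 0.8167 = 6.725 cmH2O·s/L.

6.7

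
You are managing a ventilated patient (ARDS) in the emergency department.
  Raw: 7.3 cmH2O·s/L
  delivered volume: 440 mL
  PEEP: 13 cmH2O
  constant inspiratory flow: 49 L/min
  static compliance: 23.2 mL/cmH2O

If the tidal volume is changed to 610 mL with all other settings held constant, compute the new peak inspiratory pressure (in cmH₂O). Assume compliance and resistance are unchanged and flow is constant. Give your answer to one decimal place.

45.3

Flow: 49 L/min ÷ 60 = 0.8167 L/s.
PIP = Vt/C + R·V̇ + PEEP (constant-flow equation of motion).
Only the elastic term changes: ΔPIP = ΔVt / C = (610 − 440) / 23.2 = 7.328 cmH2O.
Original PIP = 440/23.2 + 7.3×0.8167 + 13 = 37.927 cmH2O; new PIP = 37.927 + (7.328) = 45.255 cmH2O.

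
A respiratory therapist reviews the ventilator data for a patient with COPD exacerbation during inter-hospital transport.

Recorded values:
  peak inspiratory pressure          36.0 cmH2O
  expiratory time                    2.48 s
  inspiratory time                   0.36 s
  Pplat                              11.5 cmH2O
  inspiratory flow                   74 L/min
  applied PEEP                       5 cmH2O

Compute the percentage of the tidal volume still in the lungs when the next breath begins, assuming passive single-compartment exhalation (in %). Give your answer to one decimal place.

16.1

Flow: 74 L/min ÷ 60 = 1.2333 L/s.
Vt = flow × Ti = 1.2333 L/s × 0.36 s × 1000 mL/L = 443.99 mL.
R = (PIP − Pplat)/V̇ = (36.0 − 11.5) / 1.2333 = 24.5/1.2333 = 19.865 cmH2O·s/L.
C = Vt/(Pplat − PEEP) = 443.99 / (11.5 − 5) = 443.99/6.5 = 68.306 mL/cmH2O.
τ = R × C = 19.865 × 0.06831 L/cmH2O = 1.357 s.
Fraction remaining at end-expiration = e^(−Te/τ) = e^(−2.48/1.357) = 0.1608 → 16.08%.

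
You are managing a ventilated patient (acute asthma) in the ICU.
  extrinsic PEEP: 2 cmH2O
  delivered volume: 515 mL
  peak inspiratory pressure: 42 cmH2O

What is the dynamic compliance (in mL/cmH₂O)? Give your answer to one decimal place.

Dynamic compliance = Vt / (PIP − PEEP) = 515 / (42 − 2) = 515 / 40.0 = 12.875 mL/cmH2O.

12.9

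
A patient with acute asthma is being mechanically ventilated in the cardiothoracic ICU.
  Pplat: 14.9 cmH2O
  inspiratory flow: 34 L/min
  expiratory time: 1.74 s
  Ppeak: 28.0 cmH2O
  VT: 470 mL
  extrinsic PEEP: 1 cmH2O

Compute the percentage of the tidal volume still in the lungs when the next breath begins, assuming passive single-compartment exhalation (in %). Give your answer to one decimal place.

Flow: 34 L/min ÷ 60 = 0.5667 L/s.
R = (PIP − Pplat)/V̇ = (28.0 − 14.9) / 0.5667 = 13.1/0.5667 = 23.116 cmH2O·s/L.
C = Vt/(Pplat − PEEP) = 470.0 / (14.9 − 1) = 470.0/13.9 = 33.813 mL/cmH2O.
τ = R × C = 23.116 × 0.03381 L/cmH2O = 0.7816 s.
Fraction remaining at end-expiration = e^(−Te/τ) = e^(−1.74/0.7816) = 0.1079 → 10.79%.

10.8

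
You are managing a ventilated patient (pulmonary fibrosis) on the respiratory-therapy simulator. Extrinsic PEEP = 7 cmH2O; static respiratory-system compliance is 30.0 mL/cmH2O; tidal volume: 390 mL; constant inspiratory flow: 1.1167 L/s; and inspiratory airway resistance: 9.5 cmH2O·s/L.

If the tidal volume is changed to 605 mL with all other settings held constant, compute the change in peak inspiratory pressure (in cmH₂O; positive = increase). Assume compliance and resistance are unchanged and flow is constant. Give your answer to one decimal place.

7.2

PIP = Vt/C + R·V̇ + PEEP (constant-flow equation of motion).
Only the elastic term changes: ΔPIP = ΔVt / C = (605 − 390) / 30.0 = 7.167 cmH2O.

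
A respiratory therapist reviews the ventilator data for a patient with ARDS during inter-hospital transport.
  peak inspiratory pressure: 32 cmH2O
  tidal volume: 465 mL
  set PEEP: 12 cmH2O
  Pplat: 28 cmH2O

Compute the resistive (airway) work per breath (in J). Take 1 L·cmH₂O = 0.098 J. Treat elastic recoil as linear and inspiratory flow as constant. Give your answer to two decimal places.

0.18

With constant inspiratory flow the resistive pressure is constant at PIP − Pplat = 32 − 28 = 4.0 cmH2O, so resistive work = 4.0 × 0.465 = 1.86 L·cmH2O.
× 0.098 J/(L·cmH2O) → 0.1823 J.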